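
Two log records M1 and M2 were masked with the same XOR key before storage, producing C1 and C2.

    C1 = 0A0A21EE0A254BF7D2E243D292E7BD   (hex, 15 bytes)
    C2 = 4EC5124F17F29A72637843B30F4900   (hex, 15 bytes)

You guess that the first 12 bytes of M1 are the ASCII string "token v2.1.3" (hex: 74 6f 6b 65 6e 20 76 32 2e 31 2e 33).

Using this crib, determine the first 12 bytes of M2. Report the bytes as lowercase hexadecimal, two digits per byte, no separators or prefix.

First, C1 ⊕ C2 = (M1 ⊕ K) ⊕ (M2 ⊕ K) = M1 ⊕ M2, so the key drops out. Then M2 = (M1 ⊕ M2) ⊕ M1 over the first 12 bytes.
byte 0: (0a ⊕ 4e) ⊕ 74 = 44 ⊕ 74 = 30
byte 1: (0a ⊕ c5) ⊕ 6f = cf ⊕ 6f = a0
byte 2: (21 ⊕ 12) ⊕ 6b = 33 ⊕ 6b = 58
byte 3: (ee ⊕ 4f) ⊕ 65 = a1 ⊕ 65 = c4
byte 4: (0a ⊕ 17) ⊕ 6e = 1d ⊕ 6e = 73
byte 5: (25 ⊕ f2) ⊕ 20 = d7 ⊕ 20 = f7
byte 6: (4b ⊕ 9a) ⊕ 76 = d1 ⊕ 76 = a7
byte 7: (f7 ⊕ 72) ⊕ 32 = 85 ⊕ 32 = b7
byte 8: (d2 ⊕ 63) ⊕ 2e = b1 ⊕ 2e = 9f
byte 9: (e2 ⊕ 78) ⊕ 31 = 9a ⊕ 31 = ab
byte 10: (43 ⊕ 43) ⊕ 2e = 00 ⊕ 2e = 2e
byte 11: (d2 ⊕ b3) ⊕ 33 = 61 ⊕ 33 = 52

30a058c473f7a7b79fab2e52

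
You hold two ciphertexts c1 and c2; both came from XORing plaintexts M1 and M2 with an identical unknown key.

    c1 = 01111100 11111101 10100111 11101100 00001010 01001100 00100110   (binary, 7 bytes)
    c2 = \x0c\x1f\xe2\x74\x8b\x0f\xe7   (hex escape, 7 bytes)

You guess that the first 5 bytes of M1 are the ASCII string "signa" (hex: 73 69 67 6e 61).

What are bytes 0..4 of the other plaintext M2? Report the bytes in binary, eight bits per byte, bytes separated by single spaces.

First, c1 ⊕ c2 = (M1 ⊕ K) ⊕ (M2 ⊕ K) = M1 ⊕ M2, so the key drops out. Then M2 = (M1 ⊕ M2) ⊕ M1 over the first 5 bytes.
byte 0: (7c xor 0c) xor 73 = 70 xor 73 = 03
byte 1: (fd xor 1f) xor 69 = e2 xor 69 = 8b
byte 2: (a7 xor e2) xor 67 = 45 xor 67 = 22
byte 3: (ec xor 74) xor 6e = 98 xor 6e = f6
byte 4: (0a xor 8b) xor 61 = 81 xor 61 = e0

00000011 10001011 00100010 11110110 11100000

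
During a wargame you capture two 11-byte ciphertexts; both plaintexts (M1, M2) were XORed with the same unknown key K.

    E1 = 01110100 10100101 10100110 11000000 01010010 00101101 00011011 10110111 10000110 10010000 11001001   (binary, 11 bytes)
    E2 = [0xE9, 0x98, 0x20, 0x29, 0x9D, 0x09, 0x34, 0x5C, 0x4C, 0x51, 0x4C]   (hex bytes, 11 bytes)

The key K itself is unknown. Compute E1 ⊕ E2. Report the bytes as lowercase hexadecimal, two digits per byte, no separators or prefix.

9d3d86e9cf242febcac185

E1 ⊕ E2 = (M1 ⊕ K) ⊕ (M2 ⊕ K) = M1 ⊕ M2 — the shared key cancels under XOR.
01110100 xor 11101001 = 10011101
10100101 xor 10011000 = 00111101
10100110 xor 00100000 = 10000110
11000000 xor 00101001 = 11101001
01010010 xor 10011101 = 11001111
00101101 xor 00001001 = 00100100
00011011 xor 00110100 = 00101111
10110111 xor 01011100 = 11101011
10000110 xor 01001100 = 11001010
10010000 xor 01010001 = 11000001
11001001 xor 01001100 = 10000101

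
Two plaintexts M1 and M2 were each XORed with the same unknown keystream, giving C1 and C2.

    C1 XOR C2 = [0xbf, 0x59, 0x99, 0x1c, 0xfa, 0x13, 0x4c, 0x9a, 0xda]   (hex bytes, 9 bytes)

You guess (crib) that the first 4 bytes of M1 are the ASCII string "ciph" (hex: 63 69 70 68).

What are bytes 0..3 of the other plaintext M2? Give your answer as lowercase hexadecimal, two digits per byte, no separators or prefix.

dc30e974

Since C1 ⊕ C2 = M1 ⊕ M2, XORing with the guessed M1 bytes yields the corresponding M2 bytes: M2 = (C1 ⊕ C2) ⊕ M1.
10111111 xor 01100011 = 11011100
01011001 xor 01101001 = 00110000
10011001 xor 01110000 = 11101001
00011100 xor 01101000 = 01110100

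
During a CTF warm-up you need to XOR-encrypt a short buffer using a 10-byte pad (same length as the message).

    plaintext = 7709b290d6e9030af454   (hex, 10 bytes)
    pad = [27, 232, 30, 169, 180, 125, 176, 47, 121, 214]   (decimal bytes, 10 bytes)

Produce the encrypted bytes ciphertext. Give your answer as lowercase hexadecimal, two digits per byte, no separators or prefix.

6ce1ac396294b3258d82

77 xor 1b = 6c
09 xor e8 = e1
b2 xor 1e = ac
90 xor a9 = 39
d6 xor b4 = 62
e9 xor 7d = 94
03 xor b0 = b3
0a xor 2f = 25
f4 xor 79 = 8d
54 xor d6 = 82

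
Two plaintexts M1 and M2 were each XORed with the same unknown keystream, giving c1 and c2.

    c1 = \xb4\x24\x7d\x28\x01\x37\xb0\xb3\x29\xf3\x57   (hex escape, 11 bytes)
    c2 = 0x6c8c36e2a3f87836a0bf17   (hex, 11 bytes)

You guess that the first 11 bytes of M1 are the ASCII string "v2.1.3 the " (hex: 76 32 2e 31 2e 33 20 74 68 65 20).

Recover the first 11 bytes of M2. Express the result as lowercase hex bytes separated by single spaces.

First, c1 ⊕ c2 = (M1 ⊕ K) ⊕ (M2 ⊕ K) = M1 ⊕ M2, so the key drops out. Then M2 = (M1 ⊕ M2) ⊕ M1 over the first 11 bytes.
byte 0: (b4 xor 6c) xor 76 = d8 xor 76 = ae
byte 1: (24 xor 8c) xor 32 = a8 xor 32 = 9a
byte 2: (7d xor 36) xor 2e = 4b xor 2e = 65
byte 3: (28 xor e2) xor 31 = ca xor 31 = fb
byte 4: (01 xor a3) xor 2e = a2 xor 2e = 8c
byte 5: (37 xor f8) xor 33 = cf xor 33 = fc
byte 6: (b0 xor 78) xor 20 = c8 xor 20 = e8
byte 7: (b3 xor 36) xor 74 = 85 xor 74 = f1
byte 8: (29 xor a0) xor 68 = 89 xor 68 = e1
byte 9: (f3 xor bf) xor 65 = 4c xor 65 = 29
byte 10: (57 xor 17) xor 20 = 40 xor 20 = 60

ae 9a 65 fb 8c fc e8 f1 e1 29 60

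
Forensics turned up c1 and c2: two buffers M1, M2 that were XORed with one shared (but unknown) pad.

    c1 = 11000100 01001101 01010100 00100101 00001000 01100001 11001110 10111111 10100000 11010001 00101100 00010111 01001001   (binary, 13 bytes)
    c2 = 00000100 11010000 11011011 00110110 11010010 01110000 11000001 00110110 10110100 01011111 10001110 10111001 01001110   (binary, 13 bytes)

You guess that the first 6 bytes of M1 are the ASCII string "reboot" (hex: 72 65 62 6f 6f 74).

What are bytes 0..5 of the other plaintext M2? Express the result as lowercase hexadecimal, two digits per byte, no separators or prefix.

First, c1 ⊕ c2 = (M1 ⊕ K) ⊕ (M2 ⊕ K) = M1 ⊕ M2, so the key drops out. Then M2 = (M1 ⊕ M2) ⊕ M1 over the first 6 bytes.
byte 0: (c4 xor 04) xor 72 = c0 xor 72 = b2
byte 1: (4d xor d0) xor 65 = 9d xor 65 = f8
byte 2: (54 xor db) xor 62 = 8f xor 62 = ed
byte 3: (25 xor 36) xor 6f = 13 xor 6f = 7c
byte 4: (08 xor d2) xor 6f = da xor 6f = b5
byte 5: (61 xor 70) xor 74 = 11 xor 74 = 65

b2f8ed7cb565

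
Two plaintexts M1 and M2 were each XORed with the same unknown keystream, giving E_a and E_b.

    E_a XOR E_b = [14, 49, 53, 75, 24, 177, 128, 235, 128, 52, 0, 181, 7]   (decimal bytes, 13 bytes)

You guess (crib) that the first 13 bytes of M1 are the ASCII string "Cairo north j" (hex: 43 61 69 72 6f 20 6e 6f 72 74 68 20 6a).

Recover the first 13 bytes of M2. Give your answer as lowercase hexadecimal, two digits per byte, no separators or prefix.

Since E_a ⊕ E_b = M1 ⊕ M2, XORing with the guessed M1 bytes yields the corresponding M2 bytes: M2 = (E_a ⊕ E_b) ⊕ M1.
0e ^ 43 = 4d
31 ^ 61 = 50
35 ^ 69 = 5c
4b ^ 72 = 39
18 ^ 6f = 77
b1 ^ 20 = 91
80 ^ 6e = ee
eb ^ 6f = 84
80 ^ 72 = f2
34 ^ 74 = 40
00 ^ 68 = 68
b5 ^ 20 = 95
07 ^ 6a = 6d

4d505c397791ee84f24068956d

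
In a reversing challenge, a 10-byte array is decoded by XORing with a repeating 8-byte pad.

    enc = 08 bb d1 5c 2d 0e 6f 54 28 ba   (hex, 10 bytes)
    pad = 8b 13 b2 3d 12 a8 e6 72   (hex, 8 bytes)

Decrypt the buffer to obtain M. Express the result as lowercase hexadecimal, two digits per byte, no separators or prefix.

83a863613fa68926a3a9

The 8-byte key repeats, so the effective keystream is 8b 13 b2 3d 12 a8 e6 72 8b 13.
byte 0: 08 XOR 8b = 83
byte 1: bb XOR 13 = a8
byte 2: d1 XOR b2 = 63
byte 3: 5c XOR 3d = 61
byte 4: 2d XOR 12 = 3f
byte 5: 0e XOR a8 = a6
byte 6: 6f XOR e6 = 89
byte 7: 54 XOR 72 = 26
byte 8: 28 XOR 8b = a3
byte 9: ba XOR 13 = a9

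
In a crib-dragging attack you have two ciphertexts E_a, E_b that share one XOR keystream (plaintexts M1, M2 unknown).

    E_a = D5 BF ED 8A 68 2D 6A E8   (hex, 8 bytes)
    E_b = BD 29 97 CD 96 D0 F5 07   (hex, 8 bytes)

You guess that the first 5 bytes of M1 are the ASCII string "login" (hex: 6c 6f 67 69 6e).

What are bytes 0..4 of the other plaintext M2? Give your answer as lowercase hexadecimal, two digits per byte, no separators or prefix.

04f91d2e90

First, E_a ⊕ E_b = (M1 ⊕ K) ⊕ (M2 ⊕ K) = M1 ⊕ M2, so the key drops out. Then M2 = (M1 ⊕ M2) ⊕ M1 over the first 5 bytes.
byte 0: (d5 ⊕ bd) ⊕ 6c = 68 ⊕ 6c = 04
byte 1: (bf ⊕ 29) ⊕ 6f = 96 ⊕ 6f = f9
byte 2: (ed ⊕ 97) ⊕ 67 = 7a ⊕ 67 = 1d
byte 3: (8a ⊕ cd) ⊕ 69 = 47 ⊕ 69 = 2e
byte 4: (68 ⊕ 96) ⊕ 6e = fe ⊕ 6e = 90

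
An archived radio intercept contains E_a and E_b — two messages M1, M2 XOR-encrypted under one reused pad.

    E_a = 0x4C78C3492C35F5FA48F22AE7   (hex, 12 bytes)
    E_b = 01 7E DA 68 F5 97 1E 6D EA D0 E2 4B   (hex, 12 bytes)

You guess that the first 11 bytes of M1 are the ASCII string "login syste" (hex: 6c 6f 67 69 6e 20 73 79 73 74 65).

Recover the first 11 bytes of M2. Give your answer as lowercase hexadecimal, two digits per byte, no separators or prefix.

21697e48b78298eed156ad

First, E_a ⊕ E_b = (M1 ⊕ K) ⊕ (M2 ⊕ K) = M1 ⊕ M2, so the key drops out. Then M2 = (M1 ⊕ M2) ⊕ M1 over the first 11 bytes.
byte 0: (4c ⊕ 01) ⊕ 6c = 4d ⊕ 6c = 21
byte 1: (78 ⊕ 7e) ⊕ 6f = 06 ⊕ 6f = 69
byte 2: (c3 ⊕ da) ⊕ 67 = 19 ⊕ 67 = 7e
byte 3: (49 ⊕ 68) ⊕ 69 = 21 ⊕ 69 = 48
byte 4: (2c ⊕ f5) ⊕ 6e = d9 ⊕ 6e = b7
byte 5: (35 ⊕ 97) ⊕ 20 = a2 ⊕ 20 = 82
byte 6: (f5 ⊕ 1e) ⊕ 73 = eb ⊕ 73 = 98
byte 7: (fa ⊕ 6d) ⊕ 79 = 97 ⊕ 79 = ee
byte 8: (48 ⊕ ea) ⊕ 73 = a2 ⊕ 73 = d1
byte 9: (f2 ⊕ d0) ⊕ 74 = 22 ⊕ 74 = 56
byte 10: (2a ⊕ e2) ⊕ 65 = c8 ⊕ 65 = ad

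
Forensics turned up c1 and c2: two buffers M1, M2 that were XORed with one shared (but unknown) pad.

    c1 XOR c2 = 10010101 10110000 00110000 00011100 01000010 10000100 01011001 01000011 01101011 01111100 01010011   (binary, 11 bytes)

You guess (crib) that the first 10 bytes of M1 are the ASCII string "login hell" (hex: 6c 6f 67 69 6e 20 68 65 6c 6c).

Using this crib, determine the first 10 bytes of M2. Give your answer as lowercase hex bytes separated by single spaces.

f9 df 57 75 2c a4 31 26 07 10

Since c1 ⊕ c2 = M1 ⊕ M2, XORing with the guessed M1 bytes yields the corresponding M2 bytes: M2 = (c1 ⊕ c2) ⊕ M1.
byte 0: 95 ⊕ 6c = f9
byte 1: b0 ⊕ 6f = df
byte 2: 30 ⊕ 67 = 57
byte 3: 1c ⊕ 69 = 75
byte 4: 42 ⊕ 6e = 2c
byte 5: 84 ⊕ 20 = a4
byte 6: 59 ⊕ 68 = 31
byte 7: 43 ⊕ 65 = 26
byte 8: 6b ⊕ 6c = 07
byte 9: 7c ⊕ 6c = 10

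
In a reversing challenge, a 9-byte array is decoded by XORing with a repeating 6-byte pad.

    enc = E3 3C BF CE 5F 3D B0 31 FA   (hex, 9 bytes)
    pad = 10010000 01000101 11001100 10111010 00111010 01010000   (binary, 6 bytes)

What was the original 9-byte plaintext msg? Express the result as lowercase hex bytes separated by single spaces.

The 6-byte key repeats, so the effective keystream is 90 45 cc ba 3a 50 90 45 cc.
byte 0: e3 xor 90 = 73
byte 1: 3c xor 45 = 79
byte 2: bf xor cc = 73
byte 3: ce xor ba = 74
byte 4: 5f xor 3a = 65
byte 5: 3d xor 50 = 6d
byte 6: b0 xor 90 = 20
byte 7: 31 xor 45 = 74
byte 8: fa xor cc = 36

73 79 73 74 65 6d 20 74 36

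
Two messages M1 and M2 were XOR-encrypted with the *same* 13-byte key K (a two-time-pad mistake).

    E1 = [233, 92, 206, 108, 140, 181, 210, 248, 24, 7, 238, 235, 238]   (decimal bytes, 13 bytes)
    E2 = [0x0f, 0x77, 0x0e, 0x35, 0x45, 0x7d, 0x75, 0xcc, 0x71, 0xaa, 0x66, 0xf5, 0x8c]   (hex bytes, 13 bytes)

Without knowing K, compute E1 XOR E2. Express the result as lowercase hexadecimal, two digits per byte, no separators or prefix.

E1 ⊕ E2 = (M1 ⊕ K) ⊕ (M2 ⊕ K) = M1 ⊕ M2 — the shared key cancels under XOR.
e9 xor 0f = e6
5c xor 77 = 2b
ce xor 0e = c0
6c xor 35 = 59
8c xor 45 = c9
b5 xor 7d = c8
d2 xor 75 = a7
f8 xor cc = 34
18 xor 71 = 69
07 xor aa = ad
ee xor 66 = 88
eb xor f5 = 1e
ee xor 8c = 62

e62bc059c9c8a73469ad881e62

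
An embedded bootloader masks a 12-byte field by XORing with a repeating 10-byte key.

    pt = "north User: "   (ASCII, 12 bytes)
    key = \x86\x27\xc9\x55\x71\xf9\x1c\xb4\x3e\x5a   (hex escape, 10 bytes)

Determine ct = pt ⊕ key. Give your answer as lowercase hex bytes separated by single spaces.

The 10-byte key repeats, so the effective keystream is 86 27 c9 55 71 f9 1c b4 3e 5a 86 27.
byte 0: 6e XOR 86 = e8
byte 1: 6f XOR 27 = 48
byte 2: 72 XOR c9 = bb
byte 3: 74 XOR 55 = 21
byte 4: 68 XOR 71 = 19
byte 5: 20 XOR f9 = d9
byte 6: 55 XOR 1c = 49
byte 7: 73 XOR b4 = c7
byte 8: 65 XOR 3e = 5b
byte 9: 72 XOR 5a = 28
byte 10: 3a XOR 86 = bc
byte 11: 20 XOR 27 = 07

e8 48 bb 21 19 d9 49 c7 5b 28 bc 07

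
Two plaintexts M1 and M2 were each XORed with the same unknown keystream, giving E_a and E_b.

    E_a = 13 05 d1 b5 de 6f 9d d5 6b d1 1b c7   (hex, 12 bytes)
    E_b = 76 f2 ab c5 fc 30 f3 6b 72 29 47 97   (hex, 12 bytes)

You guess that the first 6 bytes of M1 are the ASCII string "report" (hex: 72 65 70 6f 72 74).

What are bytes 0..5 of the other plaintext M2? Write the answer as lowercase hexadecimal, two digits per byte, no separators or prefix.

17920a1f502b

First, E_a ⊕ E_b = (M1 ⊕ K) ⊕ (M2 ⊕ K) = M1 ⊕ M2, so the key drops out. Then M2 = (M1 ⊕ M2) ⊕ M1 over the first 6 bytes.
byte 0: (13 ⊕ 76) ⊕ 72 = 65 ⊕ 72 = 17
byte 1: (05 ⊕ f2) ⊕ 65 = f7 ⊕ 65 = 92
byte 2: (d1 ⊕ ab) ⊕ 70 = 7a ⊕ 70 = 0a
byte 3: (b5 ⊕ c5) ⊕ 6f = 70 ⊕ 6f = 1f
byte 4: (de ⊕ fc) ⊕ 72 = 22 ⊕ 72 = 50
byte 5: (6f ⊕ 30) ⊕ 74 = 5f ⊕ 74 = 2b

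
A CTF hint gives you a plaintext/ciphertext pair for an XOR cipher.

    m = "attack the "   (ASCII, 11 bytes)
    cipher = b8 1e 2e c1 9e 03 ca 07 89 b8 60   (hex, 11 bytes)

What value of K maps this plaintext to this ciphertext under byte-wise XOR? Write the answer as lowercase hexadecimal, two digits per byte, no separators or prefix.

d96a5aa0fd68ea73e1dd40

Since cipher = m ⊕ K, XORing both sides with m gives K = m ⊕ cipher.
byte 0: 01100001 ⊕ 10111000 = 11011001
byte 1: 01110100 ⊕ 00011110 = 01101010
byte 2: 01110100 ⊕ 00101110 = 01011010
byte 3: 01100001 ⊕ 11000001 = 10100000
byte 4: 01100011 ⊕ 10011110 = 11111101
byte 5: 01101011 ⊕ 00000011 = 01101000
byte 6: 00100000 ⊕ 11001010 = 11101010
byte 7: 01110100 ⊕ 00000111 = 01110011
byte 8: 01101000 ⊕ 10001001 = 11100001
byte 9: 01100101 ⊕ 10111000 = 11011101
byte 10: 00100000 ⊕ 01100000 = 01000000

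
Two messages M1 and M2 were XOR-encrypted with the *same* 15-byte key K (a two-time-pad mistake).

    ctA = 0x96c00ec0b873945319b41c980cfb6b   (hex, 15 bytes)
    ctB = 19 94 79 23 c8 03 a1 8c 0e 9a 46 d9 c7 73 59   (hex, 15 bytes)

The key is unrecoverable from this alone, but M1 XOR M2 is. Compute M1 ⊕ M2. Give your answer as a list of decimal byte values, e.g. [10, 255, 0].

[143, 84, 119, 227, 112, 112, 53, 223, 23, 46, 90, 65, 203, 136, 50]

ctA ⊕ ctB = (M1 ⊕ K) ⊕ (M2 ⊕ K) = M1 ⊕ M2 — the shared key cancels under XOR.
96 xor 19 = 8f
c0 xor 94 = 54
0e xor 79 = 77
c0 xor 23 = e3
b8 xor c8 = 70
73 xor 03 = 70
94 xor a1 = 35
53 xor 8c = df
19 xor 0e = 17
b4 xor 9a = 2e
1c xor 46 = 5a
98 xor d9 = 41
0c xor c7 = cb
fb xor 73 = 88
6b xor 59 = 32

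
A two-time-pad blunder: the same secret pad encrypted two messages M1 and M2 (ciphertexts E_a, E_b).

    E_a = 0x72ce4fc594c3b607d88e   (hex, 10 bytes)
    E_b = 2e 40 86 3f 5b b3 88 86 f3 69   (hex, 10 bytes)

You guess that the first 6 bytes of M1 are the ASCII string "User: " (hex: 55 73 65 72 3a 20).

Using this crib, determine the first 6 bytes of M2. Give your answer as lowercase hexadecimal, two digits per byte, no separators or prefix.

09fdac88f550

First, E_a ⊕ E_b = (M1 ⊕ K) ⊕ (M2 ⊕ K) = M1 ⊕ M2, so the key drops out. Then M2 = (M1 ⊕ M2) ⊕ M1 over the first 6 bytes.
byte 0: (72 XOR 2e) XOR 55 = 5c XOR 55 = 09
byte 1: (ce XOR 40) XOR 73 = 8e XOR 73 = fd
byte 2: (4f XOR 86) XOR 65 = c9 XOR 65 = ac
byte 3: (c5 XOR 3f) XOR 72 = fa XOR 72 = 88
byte 4: (94 XOR 5b) XOR 3a = cf XOR 3a = f5
byte 5: (c3 XOR b3) XOR 20 = 70 XOR 20 = 50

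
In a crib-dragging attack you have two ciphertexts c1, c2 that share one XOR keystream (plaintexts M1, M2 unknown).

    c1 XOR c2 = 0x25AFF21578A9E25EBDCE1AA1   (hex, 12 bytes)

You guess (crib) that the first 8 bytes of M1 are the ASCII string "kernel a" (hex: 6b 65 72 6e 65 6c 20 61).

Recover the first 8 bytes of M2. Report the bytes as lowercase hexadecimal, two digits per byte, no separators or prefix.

Since c1 ⊕ c2 = M1 ⊕ M2, XORing with the guessed M1 bytes yields the corresponding M2 bytes: M2 = (c1 ⊕ c2) ⊕ M1.
25 XOR 6b = 4e
af XOR 65 = ca
f2 XOR 72 = 80
15 XOR 6e = 7b
78 XOR 65 = 1d
a9 XOR 6c = c5
e2 XOR 20 = c2
5e XOR 61 = 3f

4eca807b1dc5c23f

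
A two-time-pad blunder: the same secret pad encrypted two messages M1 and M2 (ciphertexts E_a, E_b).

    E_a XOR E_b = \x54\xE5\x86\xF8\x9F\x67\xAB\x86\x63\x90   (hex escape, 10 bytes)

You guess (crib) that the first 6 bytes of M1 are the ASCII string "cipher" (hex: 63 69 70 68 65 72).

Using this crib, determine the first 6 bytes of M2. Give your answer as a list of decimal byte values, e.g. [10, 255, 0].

Since E_a ⊕ E_b = M1 ⊕ M2, XORing with the guessed M1 bytes yields the corresponding M2 bytes: M2 = (E_a ⊕ E_b) ⊕ M1.
54 xor 63 = 37
e5 xor 69 = 8c
86 xor 70 = f6
f8 xor 68 = 90
9f xor 65 = fa
67 xor 72 = 15

[55, 140, 246, 144, 250, 21]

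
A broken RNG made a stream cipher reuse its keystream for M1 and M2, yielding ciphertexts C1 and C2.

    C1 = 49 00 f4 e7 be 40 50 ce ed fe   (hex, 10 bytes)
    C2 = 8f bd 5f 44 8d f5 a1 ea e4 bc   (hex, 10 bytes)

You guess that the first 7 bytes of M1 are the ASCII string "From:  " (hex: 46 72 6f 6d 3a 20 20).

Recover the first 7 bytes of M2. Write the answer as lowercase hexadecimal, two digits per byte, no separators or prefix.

First, C1 ⊕ C2 = (M1 ⊕ K) ⊕ (M2 ⊕ K) = M1 ⊕ M2, so the key drops out. Then M2 = (M1 ⊕ M2) ⊕ M1 over the first 7 bytes.
byte 0: (49 ⊕ 8f) ⊕ 46 = c6 ⊕ 46 = 80
byte 1: (00 ⊕ bd) ⊕ 72 = bd ⊕ 72 = cf
byte 2: (f4 ⊕ 5f) ⊕ 6f = ab ⊕ 6f = c4
byte 3: (e7 ⊕ 44) ⊕ 6d = a3 ⊕ 6d = ce
byte 4: (be ⊕ 8d) ⊕ 3a = 33 ⊕ 3a = 09
byte 5: (40 ⊕ f5) ⊕ 20 = b5 ⊕ 20 = 95
byte 6: (50 ⊕ a1) ⊕ 20 = f1 ⊕ 20 = d1

80cfc4ce0995d1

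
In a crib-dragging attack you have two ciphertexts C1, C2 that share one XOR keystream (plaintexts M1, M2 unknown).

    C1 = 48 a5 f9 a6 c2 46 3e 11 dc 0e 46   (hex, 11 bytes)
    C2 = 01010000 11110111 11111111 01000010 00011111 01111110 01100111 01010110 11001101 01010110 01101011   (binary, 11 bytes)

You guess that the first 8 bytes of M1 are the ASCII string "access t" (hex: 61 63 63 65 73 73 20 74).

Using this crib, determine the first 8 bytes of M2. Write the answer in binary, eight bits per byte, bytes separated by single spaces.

First, C1 ⊕ C2 = (M1 ⊕ K) ⊕ (M2 ⊕ K) = M1 ⊕ M2, so the key drops out. Then M2 = (M1 ⊕ M2) ⊕ M1 over the first 8 bytes.
byte 0: (48 ⊕ 50) ⊕ 61 = 18 ⊕ 61 = 79
byte 1: (a5 ⊕ f7) ⊕ 63 = 52 ⊕ 63 = 31
byte 2: (f9 ⊕ ff) ⊕ 63 = 06 ⊕ 63 = 65
byte 3: (a6 ⊕ 42) ⊕ 65 = e4 ⊕ 65 = 81
byte 4: (c2 ⊕ 1f) ⊕ 73 = dd ⊕ 73 = ae
byte 5: (46 ⊕ 7e) ⊕ 73 = 38 ⊕ 73 = 4b
byte 6: (3e ⊕ 67) ⊕ 20 = 59 ⊕ 20 = 79
byte 7: (11 ⊕ 56) ⊕ 74 = 47 ⊕ 74 = 33

01111001 00110001 01100101 10000001 10101110 01001011 01111001 00110011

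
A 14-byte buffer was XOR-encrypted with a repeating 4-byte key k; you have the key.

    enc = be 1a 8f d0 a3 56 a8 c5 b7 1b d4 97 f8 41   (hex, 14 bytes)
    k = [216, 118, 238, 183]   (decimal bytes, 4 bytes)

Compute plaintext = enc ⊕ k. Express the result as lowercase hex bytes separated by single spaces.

The 4-byte key repeats, so the effective keystream is d8 76 ee b7 d8 76 ee b7 d8 76 ee b7 d8 76.
byte 0: be ^ d8 = 66
byte 1: 1a ^ 76 = 6c
byte 2: 8f ^ ee = 61
byte 3: d0 ^ b7 = 67
byte 4: a3 ^ d8 = 7b
byte 5: 56 ^ 76 = 20
byte 6: a8 ^ ee = 46
byte 7: c5 ^ b7 = 72
byte 8: b7 ^ d8 = 6f
byte 9: 1b ^ 76 = 6d
byte 10: d4 ^ ee = 3a
byte 11: 97 ^ b7 = 20
byte 12: f8 ^ d8 = 20
byte 13: 41 ^ 76 = 37

66 6c 61 67 7b 20 46 72 6f 6d 3a 20 20 37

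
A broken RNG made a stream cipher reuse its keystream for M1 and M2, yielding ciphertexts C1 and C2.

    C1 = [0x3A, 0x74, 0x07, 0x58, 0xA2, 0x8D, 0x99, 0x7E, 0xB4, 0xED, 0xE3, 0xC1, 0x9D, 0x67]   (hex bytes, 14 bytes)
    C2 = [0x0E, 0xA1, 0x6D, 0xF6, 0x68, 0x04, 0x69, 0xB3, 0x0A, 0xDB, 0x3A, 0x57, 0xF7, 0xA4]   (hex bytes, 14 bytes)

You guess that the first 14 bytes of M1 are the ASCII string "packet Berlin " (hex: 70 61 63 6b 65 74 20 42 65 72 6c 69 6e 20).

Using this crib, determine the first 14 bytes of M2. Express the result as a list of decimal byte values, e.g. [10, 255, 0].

[68, 180, 9, 197, 175, 253, 208, 143, 219, 68, 181, 255, 4, 227]

First, C1 ⊕ C2 = (M1 ⊕ K) ⊕ (M2 ⊕ K) = M1 ⊕ M2, so the key drops out. Then M2 = (M1 ⊕ M2) ⊕ M1 over the first 14 bytes.
byte 0: (3a XOR 0e) XOR 70 = 34 XOR 70 = 44
byte 1: (74 XOR a1) XOR 61 = d5 XOR 61 = b4
byte 2: (07 XOR 6d) XOR 63 = 6a XOR 63 = 09
byte 3: (58 XOR f6) XOR 6b = ae XOR 6b = c5
byte 4: (a2 XOR 68) XOR 65 = ca XOR 65 = af
byte 5: (8d XOR 04) XOR 74 = 89 XOR 74 = fd
byte 6: (99 XOR 69) XOR 20 = f0 XOR 20 = d0
byte 7: (7e XOR b3) XOR 42 = cd XOR 42 = 8f
byte 8: (b4 XOR 0a) XOR 65 = be XOR 65 = db
byte 9: (ed XOR db) XOR 72 = 36 XOR 72 = 44
byte 10: (e3 XOR 3a) XOR 6c = d9 XOR 6c = b5
byte 11: (c1 XOR 57) XOR 69 = 96 XOR 69 = ff
byte 12: (9d XOR f7) XOR 6e = 6a XOR 6e = 04
byte 13: (67 XOR a4) XOR 20 = c3 XOR 20 = e3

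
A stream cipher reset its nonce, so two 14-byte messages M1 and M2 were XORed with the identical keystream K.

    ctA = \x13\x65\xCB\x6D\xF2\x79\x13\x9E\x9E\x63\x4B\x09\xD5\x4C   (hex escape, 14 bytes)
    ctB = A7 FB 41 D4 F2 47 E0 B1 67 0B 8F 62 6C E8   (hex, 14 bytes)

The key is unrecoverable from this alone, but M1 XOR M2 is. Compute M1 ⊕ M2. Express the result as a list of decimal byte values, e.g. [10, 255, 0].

[180, 158, 138, 185, 0, 62, 243, 47, 249, 104, 196, 107, 185, 164]

ctA ⊕ ctB = (M1 ⊕ K) ⊕ (M2 ⊕ K) = M1 ⊕ M2 — the shared key cancels under XOR.
00010011 XOR 10100111 = 10110100
01100101 XOR 11111011 = 10011110
11001011 XOR 01000001 = 10001010
01101101 XOR 11010100 = 10111001
11110010 XOR 11110010 = 00000000
01111001 XOR 01000111 = 00111110
00010011 XOR 11100000 = 11110011
10011110 XOR 10110001 = 00101111
10011110 XOR 01100111 = 11111001
01100011 XOR 00001011 = 01101000
01001011 XOR 10001111 = 11000100
00001001 XOR 01100010 = 01101011
11010101 XOR 01101100 = 10111001
01001100 XOR 11101000 = 10100100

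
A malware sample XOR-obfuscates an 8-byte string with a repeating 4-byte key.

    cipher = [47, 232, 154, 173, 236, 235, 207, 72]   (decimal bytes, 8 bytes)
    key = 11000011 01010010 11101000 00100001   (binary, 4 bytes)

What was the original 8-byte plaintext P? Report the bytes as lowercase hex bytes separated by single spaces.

The 4-byte key repeats, so the effective keystream is c3 52 e8 21 c3 52 e8 21.
byte 0: 00101111 ^ 11000011 = 11101100
byte 1: 11101000 ^ 01010010 = 10111010
byte 2: 10011010 ^ 11101000 = 01110010
byte 3: 10101101 ^ 00100001 = 10001100
byte 4: 11101100 ^ 11000011 = 00101111
byte 5: 11101011 ^ 01010010 = 10111001
byte 6: 11001111 ^ 11101000 = 00100111
byte 7: 01001000 ^ 00100001 = 01101001

ec ba 72 8c 2f b9 27 69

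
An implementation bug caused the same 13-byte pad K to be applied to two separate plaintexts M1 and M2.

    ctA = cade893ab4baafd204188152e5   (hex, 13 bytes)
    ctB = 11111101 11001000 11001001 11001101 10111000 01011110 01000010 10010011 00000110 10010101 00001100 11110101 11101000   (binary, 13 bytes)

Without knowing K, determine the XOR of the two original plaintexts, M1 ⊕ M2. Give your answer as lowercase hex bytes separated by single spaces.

ctA ⊕ ctB = (M1 ⊕ K) ⊕ (M2 ⊕ K) = M1 ⊕ M2 — the shared key cancels under XOR.
ca ⊕ fd = 37
de ⊕ c8 = 16
89 ⊕ c9 = 40
3a ⊕ cd = f7
b4 ⊕ b8 = 0c
ba ⊕ 5e = e4
af ⊕ 42 = ed
d2 ⊕ 93 = 41
04 ⊕ 06 = 02
18 ⊕ 95 = 8d
81 ⊕ 0c = 8d
52 ⊕ f5 = a7
e5 ⊕ e8 = 0d

37 16 40 f7 0c e4 ed 41 02 8d 8d a7 0d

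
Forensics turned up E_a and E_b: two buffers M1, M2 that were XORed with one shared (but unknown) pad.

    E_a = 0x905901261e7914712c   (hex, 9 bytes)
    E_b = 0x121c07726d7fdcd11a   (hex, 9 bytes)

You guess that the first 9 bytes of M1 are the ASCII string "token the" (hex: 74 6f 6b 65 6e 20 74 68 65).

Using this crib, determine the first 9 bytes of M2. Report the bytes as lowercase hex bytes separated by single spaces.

First, E_a ⊕ E_b = (M1 ⊕ K) ⊕ (M2 ⊕ K) = M1 ⊕ M2, so the key drops out. Then M2 = (M1 ⊕ M2) ⊕ M1 over the first 9 bytes.
byte 0: (90 XOR 12) XOR 74 = 82 XOR 74 = f6
byte 1: (59 XOR 1c) XOR 6f = 45 XOR 6f = 2a
byte 2: (01 XOR 07) XOR 6b = 06 XOR 6b = 6d
byte 3: (26 XOR 72) XOR 65 = 54 XOR 65 = 31
byte 4: (1e XOR 6d) XOR 6e = 73 XOR 6e = 1d
byte 5: (79 XOR 7f) XOR 20 = 06 XOR 20 = 26
byte 6: (14 XOR dc) XOR 74 = c8 XOR 74 = bc
byte 7: (71 XOR d1) XOR 68 = a0 XOR 68 = c8
byte 8: (2c XOR 1a) XOR 65 = 36 XOR 65 = 53

f6 2a 6d 31 1d 26 bc c8 53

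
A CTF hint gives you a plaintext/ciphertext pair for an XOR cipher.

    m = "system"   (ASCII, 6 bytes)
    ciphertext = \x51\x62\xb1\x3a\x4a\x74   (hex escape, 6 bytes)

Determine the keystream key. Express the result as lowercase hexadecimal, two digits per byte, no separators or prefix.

221bc24e2f19

Since ciphertext = m ⊕ key, XORing both sides with m gives key = m ⊕ ciphertext.
115 ⊕  81 =  34
121 ⊕  98 =  27
115 ⊕ 177 = 194
116 ⊕  58 =  78
101 ⊕  74 =  47
109 ⊕ 116 =  25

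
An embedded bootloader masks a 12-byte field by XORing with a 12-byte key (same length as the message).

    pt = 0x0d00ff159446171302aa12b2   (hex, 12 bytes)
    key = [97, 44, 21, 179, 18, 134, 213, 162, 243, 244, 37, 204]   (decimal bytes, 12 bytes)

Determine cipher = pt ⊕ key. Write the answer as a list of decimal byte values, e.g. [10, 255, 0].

[108, 44, 234, 166, 134, 192, 194, 177, 241, 94, 55, 126]

XOR is its own inverse, so applying the key byte-wise gives the result directly.
00001101 XOR 01100001 = 01101100
00000000 XOR 00101100 = 00101100
11111111 XOR 00010101 = 11101010
00010101 XOR 10110011 = 10100110
10010100 XOR 00010010 = 10000110
01000110 XOR 10000110 = 11000000
00010111 XOR 11010101 = 11000010
00010011 XOR 10100010 = 10110001
00000010 XOR 11110011 = 11110001
10101010 XOR 11110100 = 01011110
00010010 XOR 00100101 = 00110111
10110010 XOR 11001100 = 01111110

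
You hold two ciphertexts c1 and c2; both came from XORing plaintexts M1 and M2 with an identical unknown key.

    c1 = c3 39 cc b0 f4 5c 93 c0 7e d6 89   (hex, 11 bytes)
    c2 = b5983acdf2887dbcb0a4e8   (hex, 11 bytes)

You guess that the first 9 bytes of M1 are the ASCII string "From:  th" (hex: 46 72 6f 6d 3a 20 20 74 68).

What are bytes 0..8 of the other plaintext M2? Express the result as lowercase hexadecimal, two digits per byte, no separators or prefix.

30d399103cf4ce08a6

First, c1 ⊕ c2 = (M1 ⊕ K) ⊕ (M2 ⊕ K) = M1 ⊕ M2, so the key drops out. Then M2 = (M1 ⊕ M2) ⊕ M1 over the first 9 bytes.
byte 0: (c3 XOR b5) XOR 46 = 76 XOR 46 = 30
byte 1: (39 XOR 98) XOR 72 = a1 XOR 72 = d3
byte 2: (cc XOR 3a) XOR 6f = f6 XOR 6f = 99
byte 3: (b0 XOR cd) XOR 6d = 7d XOR 6d = 10
byte 4: (f4 XOR f2) XOR 3a = 06 XOR 3a = 3c
byte 5: (5c XOR 88) XOR 20 = d4 XOR 20 = f4
byte 6: (93 XOR 7d) XOR 20 = ee XOR 20 = ce
byte 7: (c0 XOR bc) XOR 74 = 7c XOR 74 = 08
byte 8: (7e XOR b0) XOR 68 = ce XOR 68 = a6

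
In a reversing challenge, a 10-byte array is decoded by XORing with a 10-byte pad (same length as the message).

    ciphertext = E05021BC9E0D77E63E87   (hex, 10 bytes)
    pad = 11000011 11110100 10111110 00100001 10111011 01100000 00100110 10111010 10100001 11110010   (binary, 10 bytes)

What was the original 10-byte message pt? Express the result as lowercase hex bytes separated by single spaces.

23 a4 9f 9d 25 6d 51 5c 9f 75

XOR is its own inverse, so applying the key byte-wise gives the result directly.
byte 0: e0 ^ c3 = 23
byte 1: 50 ^ f4 = a4
byte 2: 21 ^ be = 9f
byte 3: bc ^ 21 = 9d
byte 4: 9e ^ bb = 25
byte 5: 0d ^ 60 = 6d
byte 6: 77 ^ 26 = 51
byte 7: e6 ^ ba = 5c
byte 8: 3e ^ a1 = 9f
byte 9: 87 ^ f2 = 75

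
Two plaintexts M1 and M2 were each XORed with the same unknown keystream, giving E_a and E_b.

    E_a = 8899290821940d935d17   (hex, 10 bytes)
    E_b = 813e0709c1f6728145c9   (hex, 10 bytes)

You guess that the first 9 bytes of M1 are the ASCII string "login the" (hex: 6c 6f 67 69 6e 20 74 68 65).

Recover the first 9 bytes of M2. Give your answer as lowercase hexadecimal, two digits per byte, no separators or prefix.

First, E_a ⊕ E_b = (M1 ⊕ K) ⊕ (M2 ⊕ K) = M1 ⊕ M2, so the key drops out. Then M2 = (M1 ⊕ M2) ⊕ M1 over the first 9 bytes.
byte 0: (88 ^ 81) ^ 6c = 09 ^ 6c = 65
byte 1: (99 ^ 3e) ^ 6f = a7 ^ 6f = c8
byte 2: (29 ^ 07) ^ 67 = 2e ^ 67 = 49
byte 3: (08 ^ 09) ^ 69 = 01 ^ 69 = 68
byte 4: (21 ^ c1) ^ 6e = e0 ^ 6e = 8e
byte 5: (94 ^ f6) ^ 20 = 62 ^ 20 = 42
byte 6: (0d ^ 72) ^ 74 = 7f ^ 74 = 0b
byte 7: (93 ^ 81) ^ 68 = 12 ^ 68 = 7a
byte 8: (5d ^ 45) ^ 65 = 18 ^ 65 = 7d

65c849688e420b7a7d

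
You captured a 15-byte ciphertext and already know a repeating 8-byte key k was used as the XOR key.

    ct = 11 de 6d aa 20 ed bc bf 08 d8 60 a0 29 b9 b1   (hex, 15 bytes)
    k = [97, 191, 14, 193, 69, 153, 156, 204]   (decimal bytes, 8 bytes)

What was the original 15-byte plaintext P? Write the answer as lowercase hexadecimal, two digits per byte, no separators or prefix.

The 8-byte key repeats, so the effective keystream is 61 bf 0e c1 45 99 9c cc 61 bf 0e c1 45 99 9c.
byte 0: 11 ^ 61 = 70
byte 1: de ^ bf = 61
byte 2: 6d ^ 0e = 63
byte 3: aa ^ c1 = 6b
byte 4: 20 ^ 45 = 65
byte 5: ed ^ 99 = 74
byte 6: bc ^ 9c = 20
byte 7: bf ^ cc = 73
byte 8: 08 ^ 61 = 69
byte 9: d8 ^ bf = 67
byte 10: 60 ^ 0e = 6e
byte 11: a0 ^ c1 = 61
byte 12: 29 ^ 45 = 6c
byte 13: b9 ^ 99 = 20
byte 14: b1 ^ 9c = 2d

7061636b6574207369676e616c202d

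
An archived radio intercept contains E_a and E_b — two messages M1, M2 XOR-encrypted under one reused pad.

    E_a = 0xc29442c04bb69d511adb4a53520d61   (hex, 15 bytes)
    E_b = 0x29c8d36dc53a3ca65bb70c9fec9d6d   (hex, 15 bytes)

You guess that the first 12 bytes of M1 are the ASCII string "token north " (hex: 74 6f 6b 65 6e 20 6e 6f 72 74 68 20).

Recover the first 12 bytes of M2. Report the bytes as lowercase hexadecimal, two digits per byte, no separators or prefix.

First, E_a ⊕ E_b = (M1 ⊕ K) ⊕ (M2 ⊕ K) = M1 ⊕ M2, so the key drops out. Then M2 = (M1 ⊕ M2) ⊕ M1 over the first 12 bytes.
byte 0: (c2 xor 29) xor 74 = eb xor 74 = 9f
byte 1: (94 xor c8) xor 6f = 5c xor 6f = 33
byte 2: (42 xor d3) xor 6b = 91 xor 6b = fa
byte 3: (c0 xor 6d) xor 65 = ad xor 65 = c8
byte 4: (4b xor c5) xor 6e = 8e xor 6e = e0
byte 5: (b6 xor 3a) xor 20 = 8c xor 20 = ac
byte 6: (9d xor 3c) xor 6e = a1 xor 6e = cf
byte 7: (51 xor a6) xor 6f = f7 xor 6f = 98
byte 8: (1a xor 5b) xor 72 = 41 xor 72 = 33
byte 9: (db xor b7) xor 74 = 6c xor 74 = 18
byte 10: (4a xor 0c) xor 68 = 46 xor 68 = 2e
byte 11: (53 xor 9f) xor 20 = cc xor 20 = ec

9f33fac8e0accf9833182eec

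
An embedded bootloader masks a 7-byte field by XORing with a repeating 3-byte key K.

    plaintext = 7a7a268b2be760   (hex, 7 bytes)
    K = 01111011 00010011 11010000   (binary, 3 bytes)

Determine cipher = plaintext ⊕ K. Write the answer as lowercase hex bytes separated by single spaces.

01 69 f6 f0 38 37 1b

The 3-byte key repeats, so the effective keystream is 7b 13 d0 7b 13 d0 7b.
byte 0: 7a ^ 7b = 01
byte 1: 7a ^ 13 = 69
byte 2: 26 ^ d0 = f6
byte 3: 8b ^ 7b = f0
byte 4: 2b ^ 13 = 38
byte 5: e7 ^ d0 = 37
byte 6: 60 ^ 7b = 1b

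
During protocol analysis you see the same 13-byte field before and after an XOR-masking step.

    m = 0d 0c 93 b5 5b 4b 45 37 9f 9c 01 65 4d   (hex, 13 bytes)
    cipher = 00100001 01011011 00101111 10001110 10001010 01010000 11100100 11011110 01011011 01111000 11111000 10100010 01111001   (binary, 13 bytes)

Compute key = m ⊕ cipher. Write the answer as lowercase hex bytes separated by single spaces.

2c 57 bc 3b d1 1b a1 e9 c4 e4 f9 c7 34

Since cipher = m ⊕ key, XORing both sides with m gives key = m ⊕ cipher.
byte 0: 00001101 XOR 00100001 = 00101100
byte 1: 00001100 XOR 01011011 = 01010111
byte 2: 10010011 XOR 00101111 = 10111100
byte 3: 10110101 XOR 10001110 = 00111011
byte 4: 01011011 XOR 10001010 = 11010001
byte 5: 01001011 XOR 01010000 = 00011011
byte 6: 01000101 XOR 11100100 = 10100001
byte 7: 00110111 XOR 11011110 = 11101001
byte 8: 10011111 XOR 01011011 = 11000100
byte 9: 10011100 XOR 01111000 = 11100100
byte 10: 00000001 XOR 11111000 = 11111001
byte 11: 01100101 XOR 10100010 = 11000111
byte 12: 01001101 XOR 01111001 = 00110100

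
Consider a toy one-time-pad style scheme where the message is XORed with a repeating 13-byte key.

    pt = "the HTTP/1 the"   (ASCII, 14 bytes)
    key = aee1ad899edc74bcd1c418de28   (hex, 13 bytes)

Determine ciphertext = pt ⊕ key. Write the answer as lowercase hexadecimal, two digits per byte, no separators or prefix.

da89c8a9d68820ecfef538aa40cb

The 13-byte key repeats, so the effective keystream is ae e1 ad 89 9e dc 74 bc d1 c4 18 de 28 ae.
byte 0: 74 XOR ae = da
byte 1: 68 XOR e1 = 89
byte 2: 65 XOR ad = c8
byte 3: 20 XOR 89 = a9
byte 4: 48 XOR 9e = d6
byte 5: 54 XOR dc = 88
byte 6: 54 XOR 74 = 20
byte 7: 50 XOR bc = ec
byte 8: 2f XOR d1 = fe
byte 9: 31 XOR c4 = f5
byte 10: 20 XOR 18 = 38
byte 11: 74 XOR de = aa
byte 12: 68 XOR 28 = 40
byte 13: 65 XOR ae = cb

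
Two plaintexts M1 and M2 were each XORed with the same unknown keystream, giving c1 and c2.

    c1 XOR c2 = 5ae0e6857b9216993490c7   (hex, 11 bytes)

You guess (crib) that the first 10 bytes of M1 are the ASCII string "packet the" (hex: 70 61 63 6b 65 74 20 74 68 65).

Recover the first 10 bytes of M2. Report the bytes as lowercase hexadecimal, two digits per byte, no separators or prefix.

Since c1 ⊕ c2 = M1 ⊕ M2, XORing with the guessed M1 bytes yields the corresponding M2 bytes: M2 = (c1 ⊕ c2) ⊕ M1.
5a ⊕ 70 = 2a
e0 ⊕ 61 = 81
e6 ⊕ 63 = 85
85 ⊕ 6b = ee
7b ⊕ 65 = 1e
92 ⊕ 74 = e6
16 ⊕ 20 = 36
99 ⊕ 74 = ed
34 ⊕ 68 = 5c
90 ⊕ 65 = f5

2a8185ee1ee636ed5cf5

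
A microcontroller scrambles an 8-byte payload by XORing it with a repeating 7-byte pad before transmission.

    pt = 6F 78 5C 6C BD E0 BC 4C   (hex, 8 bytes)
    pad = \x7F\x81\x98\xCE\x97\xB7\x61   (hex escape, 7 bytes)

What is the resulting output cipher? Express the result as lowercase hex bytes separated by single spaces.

10 f9 c4 a2 2a 57 dd 33

The 7-byte key repeats, so the effective keystream is 7f 81 98 ce 97 b7 61 7f.
byte 0: 6f ⊕ 7f = 10
byte 1: 78 ⊕ 81 = f9
byte 2: 5c ⊕ 98 = c4
byte 3: 6c ⊕ ce = a2
byte 4: bd ⊕ 97 = 2a
byte 5: e0 ⊕ b7 = 57
byte 6: bc ⊕ 61 = dd
byte 7: 4c ⊕ 7f = 33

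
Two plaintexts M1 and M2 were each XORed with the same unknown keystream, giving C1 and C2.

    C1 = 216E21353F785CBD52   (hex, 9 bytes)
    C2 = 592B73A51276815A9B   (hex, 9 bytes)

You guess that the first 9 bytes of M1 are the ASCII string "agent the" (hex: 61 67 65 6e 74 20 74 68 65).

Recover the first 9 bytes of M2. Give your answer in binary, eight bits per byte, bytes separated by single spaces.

00011001 00100010 00110111 11111110 01011001 00101110 10101001 10001111 10101100

First, C1 ⊕ C2 = (M1 ⊕ K) ⊕ (M2 ⊕ K) = M1 ⊕ M2, so the key drops out. Then M2 = (M1 ⊕ M2) ⊕ M1 over the first 9 bytes.
byte 0: (21 xor 59) xor 61 = 78 xor 61 = 19
byte 1: (6e xor 2b) xor 67 = 45 xor 67 = 22
byte 2: (21 xor 73) xor 65 = 52 xor 65 = 37
byte 3: (35 xor a5) xor 6e = 90 xor 6e = fe
byte 4: (3f xor 12) xor 74 = 2d xor 74 = 59
byte 5: (78 xor 76) xor 20 = 0e xor 20 = 2e
byte 6: (5c xor 81) xor 74 = dd xor 74 = a9
byte 7: (bd xor 5a) xor 68 = e7 xor 68 = 8f
byte 8: (52 xor 9b) xor 65 = c9 xor 65 = ac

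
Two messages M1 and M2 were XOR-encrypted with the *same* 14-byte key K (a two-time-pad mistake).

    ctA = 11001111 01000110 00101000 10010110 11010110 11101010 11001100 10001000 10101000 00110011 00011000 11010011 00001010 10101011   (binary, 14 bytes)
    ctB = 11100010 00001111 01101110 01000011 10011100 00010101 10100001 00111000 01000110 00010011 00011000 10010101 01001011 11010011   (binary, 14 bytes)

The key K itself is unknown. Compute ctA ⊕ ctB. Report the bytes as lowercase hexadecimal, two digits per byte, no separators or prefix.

2d4946d54aff6db0ee2000464178

ctA ⊕ ctB = (M1 ⊕ K) ⊕ (M2 ⊕ K) = M1 ⊕ M2 — the shared key cancels under XOR.
11001111 ⊕ 11100010 = 00101101
01000110 ⊕ 00001111 = 01001001
00101000 ⊕ 01101110 = 01000110
10010110 ⊕ 01000011 = 11010101
11010110 ⊕ 10011100 = 01001010
11101010 ⊕ 00010101 = 11111111
11001100 ⊕ 10100001 = 01101101
10001000 ⊕ 00111000 = 10110000
10101000 ⊕ 01000110 = 11101110
00110011 ⊕ 00010011 = 00100000
00011000 ⊕ 00011000 = 00000000
11010011 ⊕ 10010101 = 01000110
00001010 ⊕ 01001011 = 01000001
10101011 ⊕ 11010011 = 01111000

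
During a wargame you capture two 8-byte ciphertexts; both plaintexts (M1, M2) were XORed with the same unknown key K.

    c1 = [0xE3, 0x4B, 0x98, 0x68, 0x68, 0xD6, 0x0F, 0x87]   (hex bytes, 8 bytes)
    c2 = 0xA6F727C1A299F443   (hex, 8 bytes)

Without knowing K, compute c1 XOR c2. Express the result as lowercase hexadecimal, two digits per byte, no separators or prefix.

c1 ⊕ c2 = (M1 ⊕ K) ⊕ (M2 ⊕ K) = M1 ⊕ M2 — the shared key cancels under XOR.
byte 0: 227 xor 166 =  69
byte 1:  75 xor 247 = 188
byte 2: 152 xor  39 = 191
byte 3: 104 xor 193 = 169
byte 4: 104 xor 162 = 202
byte 5: 214 xor 153 =  79
byte 6:  15 xor 244 = 251
byte 7: 135 xor  67 = 196

45bcbfa9ca4ffbc4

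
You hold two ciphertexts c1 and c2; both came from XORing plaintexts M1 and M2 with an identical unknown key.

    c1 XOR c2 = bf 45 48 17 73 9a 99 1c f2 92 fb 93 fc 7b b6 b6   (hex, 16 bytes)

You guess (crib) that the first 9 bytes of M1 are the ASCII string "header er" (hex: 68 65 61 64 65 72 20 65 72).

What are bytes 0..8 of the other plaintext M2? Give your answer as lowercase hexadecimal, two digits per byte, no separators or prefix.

d720297316e8b97980

Since c1 ⊕ c2 = M1 ⊕ M2, XORing with the guessed M1 bytes yields the corresponding M2 bytes: M2 = (c1 ⊕ c2) ⊕ M1.
byte 0: bf ⊕ 68 = d7
byte 1: 45 ⊕ 65 = 20
byte 2: 48 ⊕ 61 = 29
byte 3: 17 ⊕ 64 = 73
byte 4: 73 ⊕ 65 = 16
byte 5: 9a ⊕ 72 = e8
byte 6: 99 ⊕ 20 = b9
byte 7: 1c ⊕ 65 = 79
byte 8: f2 ⊕ 72 = 80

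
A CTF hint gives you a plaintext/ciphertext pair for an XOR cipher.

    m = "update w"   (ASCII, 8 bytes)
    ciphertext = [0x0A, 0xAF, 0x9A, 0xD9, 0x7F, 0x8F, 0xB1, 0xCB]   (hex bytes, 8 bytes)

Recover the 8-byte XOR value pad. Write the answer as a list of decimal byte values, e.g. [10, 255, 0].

Since ciphertext = m ⊕ pad, XORing both sides with m gives pad = m ⊕ ciphertext.
75 ^ 0a = 7f
70 ^ af = df
64 ^ 9a = fe
61 ^ d9 = b8
74 ^ 7f = 0b
65 ^ 8f = ea
20 ^ b1 = 91
77 ^ cb = bc

[127, 223, 254, 184, 11, 234, 145, 188]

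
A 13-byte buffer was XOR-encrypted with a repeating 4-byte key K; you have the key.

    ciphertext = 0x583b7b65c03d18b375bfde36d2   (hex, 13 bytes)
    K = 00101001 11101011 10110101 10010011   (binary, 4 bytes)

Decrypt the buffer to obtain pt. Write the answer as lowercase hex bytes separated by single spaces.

71 d0 ce f6 e9 d6 ad 20 5c 54 6b a5 fb

The 4-byte key repeats, so the effective keystream is 29 eb b5 93 29 eb b5 93 29 eb b5 93 29.
byte 0:  88 ⊕  41 = 113
byte 1:  59 ⊕ 235 = 208
byte 2: 123 ⊕ 181 = 206
byte 3: 101 ⊕ 147 = 246
byte 4: 192 ⊕  41 = 233
byte 5:  61 ⊕ 235 = 214
byte 6:  24 ⊕ 181 = 173
byte 7: 179 ⊕ 147 =  32
byte 8: 117 ⊕  41 =  92
byte 9: 191 ⊕ 235 =  84
byte 10: 222 ⊕ 181 = 107
byte 11:  54 ⊕ 147 = 165
byte 12: 210 ⊕  41 = 251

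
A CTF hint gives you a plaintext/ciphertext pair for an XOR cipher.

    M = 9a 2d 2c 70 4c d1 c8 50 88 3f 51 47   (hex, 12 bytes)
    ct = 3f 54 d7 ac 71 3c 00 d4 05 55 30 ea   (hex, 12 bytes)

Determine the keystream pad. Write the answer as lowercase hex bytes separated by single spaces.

Since ct = M ⊕ pad, XORing both sides with M gives pad = M ⊕ ct.
9a ⊕ 3f = a5
2d ⊕ 54 = 79
2c ⊕ d7 = fb
70 ⊕ ac = dc
4c ⊕ 71 = 3d
d1 ⊕ 3c = ed
c8 ⊕ 00 = c8
50 ⊕ d4 = 84
88 ⊕ 05 = 8d
3f ⊕ 55 = 6a
51 ⊕ 30 = 61
47 ⊕ ea = ad

a5 79 fb dc 3d ed c8 84 8d 6a 61 ad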